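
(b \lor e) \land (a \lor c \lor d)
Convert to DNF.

(b \lor e) \land (a \lor c \lor d)
⇔ (b \land a) \lor (b \land c) \lor (b \land d) \lor (e \land a) \lor (e \land c) \lor (e \land d)   — distribute \land over \lor

(b \land a) \lor (b \land c) \lor (b \land d) \lor (e \land a) \lor (e \land c) \lor (e \land d)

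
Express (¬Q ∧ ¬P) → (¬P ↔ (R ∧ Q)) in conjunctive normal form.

(¬Q ∧ ¬P) → (¬P ↔ (R ∧ Q))
≡ ¬(¬Q ∧ ¬P) ∨ (¬P ↔ (R ∧ Q))   [eliminate →]
≡ ¬(¬Q ∧ ¬P) ∨ ((¬P → (R ∧ Q)) ∧ ((R ∧ Q) → ¬P))   [eliminate ↔]
≡ ¬(¬Q ∧ ¬P) ∨ ((¬¬P ∨ (R ∧ Q)) ∧ ((R ∧ Q) → ¬P))   [eliminate →]
≡ ¬(¬Q ∧ ¬P) ∨ ((¬¬P ∨ (R ∧ Q)) ∧ (¬(R ∧ Q) ∨ ¬P))   [eliminate →]
≡ ¬¬Q ∨ ¬¬P ∨ ((¬¬P ∨ (R ∧ Q)) ∧ (¬(R ∧ Q) ∨ ¬P))   [De Morgan]
≡ Q ∨ ¬¬P ∨ ((¬¬P ∨ (R ∧ Q)) ∧ (¬(R ∧ Q) ∨ ¬P))   [double negation]
≡ Q ∨ P ∨ ((¬¬P ∨ (R ∧ Q)) ∧ (¬(R ∧ Q) ∨ ¬P))   [double negation]
≡ Q ∨ P ∨ ((P ∨ (R ∧ Q)) ∧ (¬(R ∧ Q) ∨ ¬P))   [double negation]
≡ Q ∨ P ∨ ((P ∨ (R ∧ Q)) ∧ (¬R ∨ ¬Q ∨ ¬P))   [De Morgan]
≡ (Q ∨ P ∨ P ∨ R) ∧ (Q ∨ P ∨ P ∨ Q) ∧ (Q ∨ P ∨ ¬R ∨ ¬Q ∨ ¬P)   [distribute ∨ over ∧]
≡ Q ∨ P   [simplify]

Q ∨ P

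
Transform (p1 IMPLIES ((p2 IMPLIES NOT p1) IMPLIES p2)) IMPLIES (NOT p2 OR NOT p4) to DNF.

(p1 IMPLIES ((p2 IMPLIES NOT p1) IMPLIES p2)) IMPLIES (NOT p2 OR NOT p4)
≡ NOT (p1 IMPLIES ((p2 IMPLIES NOT p1) IMPLIES p2)) OR NOT p2 OR NOT p4   (eliminate IMPLIES)
≡ NOT (NOT p1 OR ((p2 IMPLIES NOT p1) IMPLIES p2)) OR NOT p2 OR NOT p4   (eliminate IMPLIES)
≡ NOT (NOT p1 OR NOT (p2 IMPLIES NOT p1) OR p2) OR NOT p2 OR NOT p4   (eliminate IMPLIES)
≡ NOT (NOT p1 OR NOT (NOT p2 OR NOT p1) OR p2) OR NOT p2 OR NOT p4   (eliminate IMPLIES)
≡ (NOT NOT p1 AND NOT NOT (NOT p2 OR NOT p1) AND NOT p2) OR NOT p2 OR NOT p4   (De Morgan)
≡ (p1 AND NOT NOT (NOT p2 OR NOT p1) AND NOT p2) OR NOT p2 OR NOT p4   (double negation)
≡ (p1 AND (NOT p2 OR NOT p1) AND NOT p2) OR NOT p2 OR NOT p4   (double negation)
≡ (p1 AND NOT p2 AND NOT p2) OR (p1 AND NOT p1 AND NOT p2) OR NOT p2 OR NOT p4   (distribute AND over OR)
≡ NOT p2 OR NOT p4   (simplify)

NOT p2 OR NOT p4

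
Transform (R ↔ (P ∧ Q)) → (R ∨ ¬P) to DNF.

(P ∧ Q ∧ ¬R) ∨ R ∨ ¬P

(R ↔ (P ∧ Q)) → (R ∨ ¬P)
≡ ¬(R ↔ (P ∧ Q)) ∨ R ∨ ¬P   (eliminate →)
≡ ¬((R → (P ∧ Q)) ∧ ((P ∧ Q) → R)) ∨ R ∨ ¬P   (eliminate ↔)
≡ ¬((¬R ∨ (P ∧ Q)) ∧ ((P ∧ Q) → R)) ∨ R ∨ ¬P   (eliminate →)
≡ ¬((¬R ∨ (P ∧ Q)) ∧ (¬(P ∧ Q) ∨ R)) ∨ R ∨ ¬P   (eliminate →)
≡ ¬(¬R ∨ (P ∧ Q)) ∨ ¬(¬(P ∧ Q) ∨ R) ∨ R ∨ ¬P   (De Morgan)
≡ (¬¬R ∧ ¬(P ∧ Q)) ∨ ¬(¬(P ∧ Q) ∨ R) ∨ R ∨ ¬P   (De Morgan)
≡ (R ∧ ¬(P ∧ Q)) ∨ ¬(¬(P ∧ Q) ∨ R) ∨ R ∨ ¬P   (double negation)
≡ (R ∧ (¬P ∨ ¬Q)) ∨ ¬(¬(P ∧ Q) ∨ R) ∨ R ∨ ¬P   (De Morgan)
≡ (R ∧ (¬P ∨ ¬Q)) ∨ (¬¬(P ∧ Q) ∧ ¬R) ∨ R ∨ ¬P   (De Morgan)
≡ (R ∧ (¬P ∨ ¬Q)) ∨ (P ∧ Q ∧ ¬R) ∨ R ∨ ¬P   (double negation)
≡ (R ∧ ¬P) ∨ (R ∧ ¬Q) ∨ (P ∧ Q ∧ ¬R) ∨ R ∨ ¬P   (distribute ∧ over ∨)
≡ (P ∧ Q ∧ ¬R) ∨ R ∨ ¬P   (simplify)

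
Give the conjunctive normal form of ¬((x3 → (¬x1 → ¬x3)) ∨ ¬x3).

x3 ∧ ¬x1

¬((x3 → (¬x1 → ¬x3)) ∨ ¬x3)
= ¬(¬x3 ∨ (¬x1 → ¬x3) ∨ ¬x3)   [eliminate →]
= ¬(¬x3 ∨ ¬¬x1 ∨ ¬x3 ∨ ¬x3)   [eliminate →]
= ¬¬x3 ∧ ¬¬¬x1 ∧ ¬¬x3 ∧ ¬¬x3   [De Morgan]
= x3 ∧ ¬¬¬x1 ∧ ¬¬x3 ∧ ¬¬x3   [double negation]
= x3 ∧ ¬x1 ∧ ¬¬x3 ∧ ¬¬x3   [double negation]
= x3 ∧ ¬x1 ∧ x3 ∧ ¬¬x3   [double negation]
= x3 ∧ ¬x1 ∧ x3 ∧ x3   [double negation]
= x3 ∧ ¬x1   [simplify]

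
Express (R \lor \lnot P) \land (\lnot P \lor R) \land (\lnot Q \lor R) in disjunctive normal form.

R \lor (\lnot P \land \lnot Q)

(R \lor \lnot P) \land (\lnot P \lor R) \land (\lnot Q \lor R)
≡ (R \land \lnot P \land \lnot Q) \lor (R \land \lnot P \land R) \lor (R \land R \land \lnot Q) \lor (R \land R \land R) \lor (\lnot P \land \lnot P \land \lnot Q) \lor (\lnot P \land \lnot P \land R) \lor (\lnot P \land R \land \lnot Q) \lor (\lnot P \land R \land R)   — distribute \land over \lor
≡ R \lor (\lnot P \land \lnot Q)   — simplify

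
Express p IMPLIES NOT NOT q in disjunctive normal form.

p IMPLIES NOT NOT q
= NOT p OR NOT NOT q
= NOT p OR q

NOT p OR q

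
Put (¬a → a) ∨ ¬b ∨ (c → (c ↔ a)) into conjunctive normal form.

a ∨ ¬b ∨ ¬c

(¬a → a) ∨ ¬b ∨ (c → (c ↔ a))
= ¬¬a ∨ a ∨ ¬b ∨ (c → (c ↔ a))   (eliminate →)
= ¬¬a ∨ a ∨ ¬b ∨ ¬c ∨ (c ↔ a)   (eliminate →)
= ¬¬a ∨ a ∨ ¬b ∨ ¬c ∨ ((c → a) ∧ (a → c))   (eliminate ↔)
= ¬¬a ∨ a ∨ ¬b ∨ ¬c ∨ ((¬c ∨ a) ∧ (a → c))   (eliminate →)
= ¬¬a ∨ a ∨ ¬b ∨ ¬c ∨ ((¬c ∨ a) ∧ (¬a ∨ c))   (eliminate →)
= a ∨ a ∨ ¬b ∨ ¬c ∨ ((¬c ∨ a) ∧ (¬a ∨ c))   (double negation)
= (a ∨ a ∨ ¬b ∨ ¬c ∨ ¬c ∨ a) ∧ (a ∨ a ∨ ¬b ∨ ¬c ∨ ¬a ∨ c)   (distribute ∨ over ∧)
= a ∨ ¬b ∨ ¬c   (simplify)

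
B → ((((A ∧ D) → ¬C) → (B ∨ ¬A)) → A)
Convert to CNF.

¬B ∨ A

B → ((((A ∧ D) → ¬C) → (B ∨ ¬A)) → A)
= ¬B ∨ ((((A ∧ D) → ¬C) → (B ∨ ¬A)) → A)   (eliminate →)
= ¬B ∨ ¬(((A ∧ D) → ¬C) → (B ∨ ¬A)) ∨ A   (eliminate →)
= ¬B ∨ ¬(¬((A ∧ D) → ¬C) ∨ B ∨ ¬A) ∨ A   (eliminate →)
= ¬B ∨ ¬(¬(¬(A ∧ D) ∨ ¬C) ∨ B ∨ ¬A) ∨ A   (eliminate →)
= ¬B ∨ (¬¬(¬(A ∧ D) ∨ ¬C) ∧ ¬B ∧ ¬¬A) ∨ A   (De Morgan)
= ¬B ∨ ((¬(A ∧ D) ∨ ¬C) ∧ ¬B ∧ ¬¬A) ∨ A   (double negation)
= ¬B ∨ ((¬A ∨ ¬D ∨ ¬C) ∧ ¬B ∧ ¬¬A) ∨ A   (De Morgan)
= ¬B ∨ ((¬A ∨ ¬D ∨ ¬C) ∧ ¬B ∧ A) ∨ A   (double negation)
= (¬B ∨ ¬A ∨ ¬D ∨ ¬C ∨ A) ∧ (¬B ∨ ¬B ∨ A) ∧ (¬B ∨ A ∨ A)   (distribute ∨ over ∧)
= ¬B ∨ A   (simplify)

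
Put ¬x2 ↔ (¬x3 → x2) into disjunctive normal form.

¬x2 ↔ (¬x3 → x2)
⇔ (¬x2 → (¬x3 → x2)) ∧ ((¬x3 → x2) → ¬x2)   (eliminate ↔)
⇔ (¬¬x2 ∨ (¬x3 → x2)) ∧ ((¬x3 → x2) → ¬x2)   (eliminate →)
⇔ (¬¬x2 ∨ ¬¬x3 ∨ x2) ∧ ((¬x3 → x2) → ¬x2)   (eliminate →)
⇔ (¬¬x2 ∨ ¬¬x3 ∨ x2) ∧ (¬(¬x3 → x2) ∨ ¬x2)   (eliminate →)
⇔ (¬¬x2 ∨ ¬¬x3 ∨ x2) ∧ (¬(¬¬x3 ∨ x2) ∨ ¬x2)   (eliminate →)
⇔ (x2 ∨ ¬¬x3 ∨ x2) ∧ (¬(¬¬x3 ∨ x2) ∨ ¬x2)   (double negation)
⇔ (x2 ∨ x3 ∨ x2) ∧ (¬(¬¬x3 ∨ x2) ∨ ¬x2)   (double negation)
⇔ (x2 ∨ x3 ∨ x2) ∧ ((¬¬¬x3 ∧ ¬x2) ∨ ¬x2)   (De Morgan)
⇔ (x2 ∨ x3 ∨ x2) ∧ ((¬x3 ∧ ¬x2) ∨ ¬x2)   (double negation)
⇔ (x2 ∧ ¬x3 ∧ ¬x2) ∨ (x2 ∧ ¬x2) ∨ (x3 ∧ ¬x3 ∧ ¬x2) ∨ (x3 ∧ ¬x2) ∨ (x2 ∧ ¬x3 ∧ ¬x2) ∨ (x2 ∧ ¬x2)   (distribute ∧ over ∨)
⇔ x3 ∧ ¬x2   (simplify)

x3 ∧ ¬x2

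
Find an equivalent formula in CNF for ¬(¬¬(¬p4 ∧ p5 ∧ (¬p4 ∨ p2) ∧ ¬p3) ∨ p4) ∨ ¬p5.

¬(¬¬(¬p4 ∧ p5 ∧ (¬p4 ∨ p2) ∧ ¬p3) ∨ p4) ∨ ¬p5
⇔ (¬¬¬(¬p4 ∧ p5 ∧ (¬p4 ∨ p2) ∧ ¬p3) ∧ ¬p4) ∨ ¬p5   [De Morgan]
⇔ (¬(¬p4 ∧ p5 ∧ (¬p4 ∨ p2) ∧ ¬p3) ∧ ¬p4) ∨ ¬p5   [double negation]
⇔ ((¬¬p4 ∨ ¬p5 ∨ ¬(¬p4 ∨ p2) ∨ ¬¬p3) ∧ ¬p4) ∨ ¬p5   [De Morgan]
⇔ ((p4 ∨ ¬p5 ∨ ¬(¬p4 ∨ p2) ∨ ¬¬p3) ∧ ¬p4) ∨ ¬p5   [double negation]
⇔ ((p4 ∨ ¬p5 ∨ (¬¬p4 ∧ ¬p2) ∨ ¬¬p3) ∧ ¬p4) ∨ ¬p5   [De Morgan]
⇔ ((p4 ∨ ¬p5 ∨ (p4 ∧ ¬p2) ∨ ¬¬p3) ∧ ¬p4) ∨ ¬p5   [double negation]
⇔ ((p4 ∨ ¬p5 ∨ (p4 ∧ ¬p2) ∨ p3) ∧ ¬p4) ∨ ¬p5   [double negation]
⇔ (p4 ∨ ¬p5 ∨ p4 ∨ p3 ∨ ¬p5) ∧ (p4 ∨ ¬p5 ∨ ¬p2 ∨ p3 ∨ ¬p5) ∧ (¬p4 ∨ ¬p5)   [distribute ∨ over ∧]
⇔ (p4 ∨ ¬p5 ∨ p3) ∧ (¬p4 ∨ ¬p5)   [simplify]

(p4 ∨ ¬p5 ∨ p3) ∧ (¬p4 ∨ ¬p5)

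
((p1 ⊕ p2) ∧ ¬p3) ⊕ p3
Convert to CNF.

((p1 ⊕ p2) ∧ ¬p3) ⊕ p3
≡ (((p1 ⊕ p2) ∧ ¬p3) ∨ p3) ∧ ¬((p1 ⊕ p2) ∧ ¬p3 ∧ p3)   [expand ⊕]
≡ (((p1 ∨ p2) ∧ ¬(p1 ∧ p2) ∧ ¬p3) ∨ p3) ∧ ¬((p1 ⊕ p2) ∧ ¬p3 ∧ p3)   [expand ⊕]
≡ (((p1 ∨ p2) ∧ ¬(p1 ∧ p2) ∧ ¬p3) ∨ p3) ∧ ¬((p1 ∨ p2) ∧ ¬(p1 ∧ p2) ∧ ¬p3 ∧ p3)   [expand ⊕]
≡ (((p1 ∨ p2) ∧ (¬p1 ∨ ¬p2) ∧ ¬p3) ∨ p3) ∧ ¬((p1 ∨ p2) ∧ ¬(p1 ∧ p2) ∧ ¬p3 ∧ p3)   [De Morgan]
≡ (((p1 ∨ p2) ∧ (¬p1 ∨ ¬p2) ∧ ¬p3) ∨ p3) ∧ (¬(p1 ∨ p2) ∨ ¬¬(p1 ∧ p2) ∨ ¬¬p3 ∨ ¬p3)   [De Morgan]
≡ (((p1 ∨ p2) ∧ (¬p1 ∨ ¬p2) ∧ ¬p3) ∨ p3) ∧ ((¬p1 ∧ ¬p2) ∨ ¬¬(p1 ∧ p2) ∨ ¬¬p3 ∨ ¬p3)   [De Morgan]
≡ (((p1 ∨ p2) ∧ (¬p1 ∨ ¬p2) ∧ ¬p3) ∨ p3) ∧ ((¬p1 ∧ ¬p2) ∨ (p1 ∧ p2) ∨ ¬¬p3 ∨ ¬p3)   [double negation]
≡ (((p1 ∨ p2) ∧ (¬p1 ∨ ¬p2) ∧ ¬p3) ∨ p3) ∧ ((¬p1 ∧ ¬p2) ∨ (p1 ∧ p2) ∨ p3 ∨ ¬p3)   [double negation]
≡ (p1 ∨ p2 ∨ p3) ∧ (¬p1 ∨ ¬p2 ∨ p3) ∧ (¬p3 ∨ p3) ∧ (¬p1 ∨ p1 ∨ p3 ∨ ¬p3) ∧ (¬p1 ∨ p2 ∨ p3 ∨ ¬p3) ∧ (¬p2 ∨ p1 ∨ p3 ∨ ¬p3) ∧ (¬p2 ∨ p2 ∨ p3 ∨ ¬p3)   [distribute ∨ over ∧]
≡ (p1 ∨ p2 ∨ p3) ∧ (¬p1 ∨ ¬p2 ∨ p3)   [simplify]

(p1 ∨ p2 ∨ p3) ∧ (¬p1 ∨ ¬p2 ∨ p3)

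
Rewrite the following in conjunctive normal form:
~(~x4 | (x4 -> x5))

x4 & ~x5

~(~x4 | (x4 -> x5))
≡ ~(~x4 | ~x4 | x5)   (eliminate ->)
≡ ~~x4 & ~~x4 & ~x5   (De Morgan)
≡ x4 & ~~x4 & ~x5   (double negation)
≡ x4 & x4 & ~x5   (double negation)
≡ x4 & ~x5   (simplify)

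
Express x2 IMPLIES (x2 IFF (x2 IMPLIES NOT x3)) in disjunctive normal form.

NOT x2 OR (NOT x3 AND x2)

x2 IMPLIES (x2 IFF (x2 IMPLIES NOT x3))
≡ NOT x2 OR (x2 IFF (x2 IMPLIES NOT x3))
≡ NOT x2 OR ((x2 IMPLIES (x2 IMPLIES NOT x3)) AND ((x2 IMPLIES NOT x3) IMPLIES x2))
≡ NOT x2 OR ((NOT x2 OR (x2 IMPLIES NOT x3)) AND ((x2 IMPLIES NOT x3) IMPLIES x2))
≡ NOT x2 OR ((NOT x2 OR NOT x2 OR NOT x3) AND ((x2 IMPLIES NOT x3) IMPLIES x2))
≡ NOT x2 OR ((NOT x2 OR NOT x2 OR NOT x3) AND (NOT (x2 IMPLIES NOT x3) OR x2))
≡ NOT x2 OR ((NOT x2 OR NOT x2 OR NOT x3) AND (NOT (NOT x2 OR NOT x3) OR x2))
≡ NOT x2 OR ((NOT x2 OR NOT x2 OR NOT x3) AND ((NOT NOT x2 AND NOT NOT x3) OR x2))
≡ NOT x2 OR ((NOT x2 OR NOT x2 OR NOT x3) AND ((x2 AND NOT NOT x3) OR x2))
≡ NOT x2 OR ((NOT x2 OR NOT x2 OR NOT x3) AND ((x2 AND x3) OR x2))
≡ NOT x2 OR (NOT x2 AND x2 AND x3) OR (NOT x2 AND x2) OR (NOT x2 AND x2 AND x3) OR (NOT x2 AND x2) OR (NOT x3 AND x2 AND x3) OR (NOT x3 AND x2)
≡ NOT x2 OR (NOT x3 AND x2)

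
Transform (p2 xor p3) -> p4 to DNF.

(p2 xor p3) -> p4
≡ ~(p2 xor p3) | p4
≡ ~((p2 & ~p3) | (~p2 & p3)) | p4
≡ (~(p2 & ~p3) & ~(~p2 & p3)) | p4
≡ ((~p2 | ~~p3) & ~(~p2 & p3)) | p4
≡ ((~p2 | p3) & ~(~p2 & p3)) | p4
≡ ((~p2 | p3) & (~~p2 | ~p3)) | p4
≡ ((~p2 | p3) & (p2 | ~p3)) | p4
≡ (~p2 & p2) | (~p2 & ~p3) | (p3 & p2) | (p3 & ~p3) | p4
≡ (~p2 & ~p3) | (p3 & p2) | p4

(~p2 & ~p3) | (p3 & p2) | p4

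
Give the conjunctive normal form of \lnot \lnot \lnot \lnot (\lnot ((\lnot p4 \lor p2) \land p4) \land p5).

\lnot \lnot \lnot \lnot (\lnot ((\lnot p4 \lor p2) \land p4) \land p5)
≡ \lnot \lnot (\lnot ((\lnot p4 \lor p2) \land p4) \land p5)   [double negation]
≡ \lnot ((\lnot p4 \lor p2) \land p4) \land p5   [double negation]
≡ (\lnot (\lnot p4 \lor p2) \lor \lnot p4) \land p5   [De Morgan]
≡ ((\lnot \lnot p4 \land \lnot p2) \lor \lnot p4) \land p5   [De Morgan]
≡ ((p4 \land \lnot p2) \lor \lnot p4) \land p5   [double negation]
≡ (p4 \lor \lnot p4) \land (\lnot p2 \lor \lnot p4) \land p5   [distribute \lor over \land]
≡ (\lnot p2 \lor \lnot p4) \land p5   [simplify]

(\lnot p2 \lor \lnot p4) \land p5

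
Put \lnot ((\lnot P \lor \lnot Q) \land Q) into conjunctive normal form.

\lnot ((\lnot P \lor \lnot Q) \land Q)
= \lnot (\lnot P \lor \lnot Q) \lor \lnot Q   [De Morgan]
= (\lnot \lnot P \land \lnot \lnot Q) \lor \lnot Q   [De Morgan]
= (P \land \lnot \lnot Q) \lor \lnot Q   [double negation]
= (P \land Q) \lor \lnot Q   [double negation]
= (P \lor \lnot Q) \land (Q \lor \lnot Q)   [distribute \lor over \land]
= P \lor \lnot Q   [simplify]

P \lor \lnot Q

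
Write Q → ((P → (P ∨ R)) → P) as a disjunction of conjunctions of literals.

¬Q ∨ P

Q → ((P → (P ∨ R)) → P)
≡ ¬Q ∨ ((P → (P ∨ R)) → P)   (eliminate →)
≡ ¬Q ∨ ¬(P → (P ∨ R)) ∨ P   (eliminate →)
≡ ¬Q ∨ ¬(¬P ∨ P ∨ R) ∨ P   (eliminate →)
≡ ¬Q ∨ (¬¬P ∧ ¬P ∧ ¬R) ∨ P   (De Morgan)
≡ ¬Q ∨ (P ∧ ¬P ∧ ¬R) ∨ P   (double negation)
≡ ¬Q ∨ P   (simplify)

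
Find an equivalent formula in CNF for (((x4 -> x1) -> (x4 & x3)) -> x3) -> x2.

(x4 | x2) & (~x1 | x3 | x2) & (~x3 | x2)

(((x4 -> x1) -> (x4 & x3)) -> x3) -> x2
≡ ~(((x4 -> x1) -> (x4 & x3)) -> x3) | x2   [eliminate ->]
≡ ~(~((x4 -> x1) -> (x4 & x3)) | x3) | x2   [eliminate ->]
≡ ~(~(~(x4 -> x1) | (x4 & x3)) | x3) | x2   [eliminate ->]
≡ ~(~(~(~x4 | x1) | (x4 & x3)) | x3) | x2   [eliminate ->]
≡ (~~(~(~x4 | x1) | (x4 & x3)) & ~x3) | x2   [De Morgan]
≡ ((~(~x4 | x1) | (x4 & x3)) & ~x3) | x2   [double negation]
≡ (((~~x4 & ~x1) | (x4 & x3)) & ~x3) | x2   [De Morgan]
≡ (((x4 & ~x1) | (x4 & x3)) & ~x3) | x2   [double negation]
≡ (x4 | x4 | x2) & (x4 | x3 | x2) & (~x1 | x4 | x2) & (~x1 | x3 | x2) & (~x3 | x2)   [distribute | over &]
≡ (x4 | x2) & (~x1 | x3 | x2) & (~x3 | x2)   [simplify]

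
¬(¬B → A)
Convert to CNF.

¬B ∧ ¬A

¬(¬B → A)
≡ ¬(¬¬B ∨ A)   (eliminate →)
≡ ¬¬¬B ∧ ¬A   (De Morgan)
≡ ¬B ∧ ¬A   (double negation)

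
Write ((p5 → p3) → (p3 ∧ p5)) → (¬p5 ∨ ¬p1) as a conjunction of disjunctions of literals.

(¬p5 ∨ p3 ∨ ¬p1) ∧ (¬p3 ∨ ¬p5 ∨ ¬p1)

((p5 → p3) → (p3 ∧ p5)) → (¬p5 ∨ ¬p1)
≡ ¬((p5 → p3) → (p3 ∧ p5)) ∨ ¬p5 ∨ ¬p1
≡ ¬(¬(p5 → p3) ∨ (p3 ∧ p5)) ∨ ¬p5 ∨ ¬p1
≡ ¬(¬(¬p5 ∨ p3) ∨ (p3 ∧ p5)) ∨ ¬p5 ∨ ¬p1
≡ (¬¬(¬p5 ∨ p3) ∧ ¬(p3 ∧ p5)) ∨ ¬p5 ∨ ¬p1
≡ ((¬p5 ∨ p3) ∧ ¬(p3 ∧ p5)) ∨ ¬p5 ∨ ¬p1
≡ ((¬p5 ∨ p3) ∧ (¬p3 ∨ ¬p5)) ∨ ¬p5 ∨ ¬p1
≡ (¬p5 ∨ p3 ∨ ¬p5 ∨ ¬p1) ∧ (¬p3 ∨ ¬p5 ∨ ¬p5 ∨ ¬p1)
≡ (¬p5 ∨ p3 ∨ ¬p1) ∧ (¬p3 ∨ ¬p5 ∨ ¬p1)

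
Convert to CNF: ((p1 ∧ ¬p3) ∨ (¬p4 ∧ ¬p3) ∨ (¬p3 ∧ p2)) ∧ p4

((p1 ∧ ¬p3) ∨ (¬p4 ∧ ¬p3) ∨ (¬p3 ∧ p2)) ∧ p4
≡ (p1 ∨ ¬p4 ∨ ¬p3) ∧ (p1 ∨ ¬p4 ∨ p2) ∧ (p1 ∨ ¬p3 ∨ ¬p3) ∧ (p1 ∨ ¬p3 ∨ p2) ∧ (¬p3 ∨ ¬p4 ∨ ¬p3) ∧ (¬p3 ∨ ¬p4 ∨ p2) ∧ (¬p3 ∨ ¬p3 ∨ ¬p3) ∧ (¬p3 ∨ ¬p3 ∨ p2) ∧ p4
≡ (p1 ∨ ¬p4 ∨ p2) ∧ ¬p3 ∧ p4

(p1 ∨ ¬p4 ∨ p2) ∧ ¬p3 ∧ p4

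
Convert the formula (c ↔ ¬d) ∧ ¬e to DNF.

(¬c ∧ d ∧ ¬e) ∨ (¬d ∧ c ∧ ¬e)

(c ↔ ¬d) ∧ ¬e
= (c → ¬d) ∧ (¬d → c) ∧ ¬e   (eliminate ↔)
= (¬c ∨ ¬d) ∧ (¬d → c) ∧ ¬e   (eliminate →)
= (¬c ∨ ¬d) ∧ (¬¬d ∨ c) ∧ ¬e   (eliminate →)
= (¬c ∨ ¬d) ∧ (d ∨ c) ∧ ¬e   (double negation)
= (¬c ∧ d ∧ ¬e) ∨ (¬c ∧ c ∧ ¬e) ∨ (¬d ∧ d ∧ ¬e) ∨ (¬d ∧ c ∧ ¬e)   (distribute ∧ over ∨)
= (¬c ∧ d ∧ ¬e) ∨ (¬d ∧ c ∧ ¬e)   (simplify)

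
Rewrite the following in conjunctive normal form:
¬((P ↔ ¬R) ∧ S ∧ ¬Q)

(P ∨ ¬R ∨ ¬S ∨ Q) ∧ (R ∨ ¬P ∨ ¬S ∨ Q)

¬((P ↔ ¬R) ∧ S ∧ ¬Q)
= ¬((P → ¬R) ∧ (¬R → P) ∧ S ∧ ¬Q)
= ¬((¬P ∨ ¬R) ∧ (¬R → P) ∧ S ∧ ¬Q)
= ¬((¬P ∨ ¬R) ∧ (¬¬R ∨ P) ∧ S ∧ ¬Q)
= ¬(¬P ∨ ¬R) ∨ ¬(¬¬R ∨ P) ∨ ¬S ∨ ¬¬Q
= (¬¬P ∧ ¬¬R) ∨ ¬(¬¬R ∨ P) ∨ ¬S ∨ ¬¬Q
= (P ∧ ¬¬R) ∨ ¬(¬¬R ∨ P) ∨ ¬S ∨ ¬¬Q
= (P ∧ R) ∨ ¬(¬¬R ∨ P) ∨ ¬S ∨ ¬¬Q
= (P ∧ R) ∨ (¬¬¬R ∧ ¬P) ∨ ¬S ∨ ¬¬Q
= (P ∧ R) ∨ (¬R ∧ ¬P) ∨ ¬S ∨ ¬¬Q
= (P ∧ R) ∨ (¬R ∧ ¬P) ∨ ¬S ∨ Q
= (P ∨ ¬R ∨ ¬S ∨ Q) ∧ (P ∨ ¬P ∨ ¬S ∨ Q) ∧ (R ∨ ¬R ∨ ¬S ∨ Q) ∧ (R ∨ ¬P ∨ ¬S ∨ Q)
= (P ∨ ¬R ∨ ¬S ∨ Q) ∧ (R ∨ ¬P ∨ ¬S ∨ Q)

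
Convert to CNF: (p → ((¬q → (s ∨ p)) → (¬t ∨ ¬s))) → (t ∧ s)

(p → ((¬q → (s ∨ p)) → (¬t ∨ ¬s))) → (t ∧ s)
⇔ ¬(p → ((¬q → (s ∨ p)) → (¬t ∨ ¬s))) ∨ (t ∧ s)   (eliminate →)
⇔ ¬(¬p ∨ ((¬q → (s ∨ p)) → (¬t ∨ ¬s))) ∨ (t ∧ s)   (eliminate →)
⇔ ¬(¬p ∨ ¬(¬q → (s ∨ p)) ∨ ¬t ∨ ¬s) ∨ (t ∧ s)   (eliminate →)
⇔ ¬(¬p ∨ ¬(¬¬q ∨ s ∨ p) ∨ ¬t ∨ ¬s) ∨ (t ∧ s)   (eliminate →)
⇔ (¬¬p ∧ ¬¬(¬¬q ∨ s ∨ p) ∧ ¬¬t ∧ ¬¬s) ∨ (t ∧ s)   (De Morgan)
⇔ (p ∧ ¬¬(¬¬q ∨ s ∨ p) ∧ ¬¬t ∧ ¬¬s) ∨ (t ∧ s)   (double negation)
⇔ (p ∧ (¬¬q ∨ s ∨ p) ∧ ¬¬t ∧ ¬¬s) ∨ (t ∧ s)   (double negation)
⇔ (p ∧ (q ∨ s ∨ p) ∧ ¬¬t ∧ ¬¬s) ∨ (t ∧ s)   (double negation)
⇔ (p ∧ (q ∨ s ∨ p) ∧ t ∧ ¬¬s) ∨ (t ∧ s)   (double negation)
⇔ (p ∧ (q ∨ s ∨ p) ∧ t ∧ s) ∨ (t ∧ s)   (double negation)
⇔ (p ∨ t) ∧ (p ∨ s) ∧ (q ∨ s ∨ p ∨ t) ∧ (q ∨ s ∨ p ∨ s) ∧ (t ∨ t) ∧ (t ∨ s) ∧ (s ∨ t) ∧ (s ∨ s)   (distribute ∨ over ∧)
⇔ t ∧ s   (simplify)

t ∧ s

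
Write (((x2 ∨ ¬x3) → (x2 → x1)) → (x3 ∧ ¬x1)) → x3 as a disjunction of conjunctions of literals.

(((x2 ∨ ¬x3) → (x2 → x1)) → (x3 ∧ ¬x1)) → x3
= ¬(((x2 ∨ ¬x3) → (x2 → x1)) → (x3 ∧ ¬x1)) ∨ x3   — eliminate →
= ¬(¬((x2 ∨ ¬x3) → (x2 → x1)) ∨ (x3 ∧ ¬x1)) ∨ x3   — eliminate →
= ¬(¬(¬(x2 ∨ ¬x3) ∨ (x2 → x1)) ∨ (x3 ∧ ¬x1)) ∨ x3   — eliminate →
= ¬(¬(¬(x2 ∨ ¬x3) ∨ ¬x2 ∨ x1) ∨ (x3 ∧ ¬x1)) ∨ x3   — eliminate →
= (¬¬(¬(x2 ∨ ¬x3) ∨ ¬x2 ∨ x1) ∧ ¬(x3 ∧ ¬x1)) ∨ x3   — De Morgan
= ((¬(x2 ∨ ¬x3) ∨ ¬x2 ∨ x1) ∧ ¬(x3 ∧ ¬x1)) ∨ x3   — double negation
= (((¬x2 ∧ ¬¬x3) ∨ ¬x2 ∨ x1) ∧ ¬(x3 ∧ ¬x1)) ∨ x3   — De Morgan
= (((¬x2 ∧ x3) ∨ ¬x2 ∨ x1) ∧ ¬(x3 ∧ ¬x1)) ∨ x3   — double negation
= (((¬x2 ∧ x3) ∨ ¬x2 ∨ x1) ∧ (¬x3 ∨ ¬¬x1)) ∨ x3   — De Morgan
= (((¬x2 ∧ x3) ∨ ¬x2 ∨ x1) ∧ (¬x3 ∨ x1)) ∨ x3   — double negation
= (¬x2 ∧ x3 ∧ ¬x3) ∨ (¬x2 ∧ x3 ∧ x1) ∨ (¬x2 ∧ ¬x3) ∨ (¬x2 ∧ x1) ∨ (x1 ∧ ¬x3) ∨ (x1 ∧ x1) ∨ x3   — distribute ∧ over ∨
= (¬x2 ∧ ¬x3) ∨ x1 ∨ x3   — simplify

(¬x2 ∧ ¬x3) ∨ x1 ∨ x3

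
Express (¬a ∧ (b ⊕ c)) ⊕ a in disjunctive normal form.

(¬a ∧ b ∧ ¬c) ∨ (¬a ∧ ¬b ∧ c) ∨ a

(¬a ∧ (b ⊕ c)) ⊕ a
= (¬a ∧ (b ⊕ c) ∧ ¬a) ∨ (¬(¬a ∧ (b ⊕ c)) ∧ a)   — expand ⊕
= (¬a ∧ ((b ∧ ¬c) ∨ (¬b ∧ c)) ∧ ¬a) ∨ (¬(¬a ∧ (b ⊕ c)) ∧ a)   — expand ⊕
= (¬a ∧ ((b ∧ ¬c) ∨ (¬b ∧ c)) ∧ ¬a) ∨ (¬(¬a ∧ ((b ∧ ¬c) ∨ (¬b ∧ c))) ∧ a)   — expand ⊕
= (¬a ∧ ((b ∧ ¬c) ∨ (¬b ∧ c)) ∧ ¬a) ∨ ((¬¬a ∨ ¬((b ∧ ¬c) ∨ (¬b ∧ c))) ∧ a)   — De Morgan
= (¬a ∧ ((b ∧ ¬c) ∨ (¬b ∧ c)) ∧ ¬a) ∨ ((a ∨ ¬((b ∧ ¬c) ∨ (¬b ∧ c))) ∧ a)   — double negation
= (¬a ∧ ((b ∧ ¬c) ∨ (¬b ∧ c)) ∧ ¬a) ∨ ((a ∨ (¬(b ∧ ¬c) ∧ ¬(¬b ∧ c))) ∧ a)   — De Morgan
= (¬a ∧ ((b ∧ ¬c) ∨ (¬b ∧ c)) ∧ ¬a) ∨ ((a ∨ ((¬b ∨ ¬¬c) ∧ ¬(¬b ∧ c))) ∧ a)   — De Morgan
= (¬a ∧ ((b ∧ ¬c) ∨ (¬b ∧ c)) ∧ ¬a) ∨ ((a ∨ ((¬b ∨ c) ∧ ¬(¬b ∧ c))) ∧ a)   — double negation
= (¬a ∧ ((b ∧ ¬c) ∨ (¬b ∧ c)) ∧ ¬a) ∨ ((a ∨ ((¬b ∨ c) ∧ (¬¬b ∨ ¬c))) ∧ a)   — De Morgan
= (¬a ∧ ((b ∧ ¬c) ∨ (¬b ∧ c)) ∧ ¬a) ∨ ((a ∨ ((¬b ∨ c) ∧ (b ∨ ¬c))) ∧ a)   — double negation
= (¬a ∧ b ∧ ¬c ∧ ¬a) ∨ (¬a ∧ ¬b ∧ c ∧ ¬a) ∨ (a ∧ a) ∨ (¬b ∧ b ∧ a) ∨ (¬b ∧ ¬c ∧ a) ∨ (c ∧ b ∧ a) ∨ (c ∧ ¬c ∧ a)   — distribute ∧ over ∨
= (¬a ∧ b ∧ ¬c) ∨ (¬a ∧ ¬b ∧ c) ∨ a   — simplify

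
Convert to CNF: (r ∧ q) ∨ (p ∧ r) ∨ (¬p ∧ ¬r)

(r ∨ ¬p) ∧ (q ∨ p ∨ ¬r)

(r ∧ q) ∨ (p ∧ r) ∨ (¬p ∧ ¬r)
⇔ (r ∨ p ∨ ¬p) ∧ (r ∨ p ∨ ¬r) ∧ (r ∨ r ∨ ¬p) ∧ (r ∨ r ∨ ¬r) ∧ (q ∨ p ∨ ¬p) ∧ (q ∨ p ∨ ¬r) ∧ (q ∨ r ∨ ¬p) ∧ (q ∨ r ∨ ¬r)   [distribute ∨ over ∧]
⇔ (r ∨ ¬p) ∧ (q ∨ p ∨ ¬r)   [simplify]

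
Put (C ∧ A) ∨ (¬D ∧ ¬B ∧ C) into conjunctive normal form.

(C ∧ A) ∨ (¬D ∧ ¬B ∧ C)
≡ (C ∨ ¬D) ∧ (C ∨ ¬B) ∧ (C ∨ C) ∧ (A ∨ ¬D) ∧ (A ∨ ¬B) ∧ (A ∨ C)   — distribute ∨ over ∧
≡ C ∧ (A ∨ ¬D) ∧ (A ∨ ¬B)   — simplify

C ∧ (A ∨ ¬D) ∧ (A ∨ ¬B)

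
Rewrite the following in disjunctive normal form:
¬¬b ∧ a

b ∧ a

¬¬b ∧ a
⇔ b ∧ a   [double negation]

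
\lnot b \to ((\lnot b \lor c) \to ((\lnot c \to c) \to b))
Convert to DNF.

\lnot b \to ((\lnot b \lor c) \to ((\lnot c \to c) \to b))
≡ \lnot \lnot b \lor ((\lnot b \lor c) \to ((\lnot c \to c) \to b))   (eliminate \to)
≡ \lnot \lnot b \lor \lnot (\lnot b \lor c) \lor ((\lnot c \to c) \to b)   (eliminate \to)
≡ \lnot \lnot b \lor \lnot (\lnot b \lor c) \lor \lnot (\lnot c \to c) \lor b   (eliminate \to)
≡ \lnot \lnot b \lor \lnot (\lnot b \lor c) \lor \lnot (\lnot \lnot c \lor c) \lor b   (eliminate \to)
≡ b \lor \lnot (\lnot b \lor c) \lor \lnot (\lnot \lnot c \lor c) \lor b   (double negation)
≡ b \lor (\lnot \lnot b \land \lnot c) \lor \lnot (\lnot \lnot c \lor c) \lor b   (De Morgan)
≡ b \lor (b \land \lnot c) \lor \lnot (\lnot \lnot c \lor c) \lor b   (double negation)
≡ b \lor (b \land \lnot c) \lor (\lnot \lnot \lnot c \land \lnot c) \lor b   (De Morgan)
≡ b \lor (b \land \lnot c) \lor (\lnot c \land \lnot c) \lor b   (double negation)
≡ b \lor \lnot c   (simplify)

b \lor \lnot c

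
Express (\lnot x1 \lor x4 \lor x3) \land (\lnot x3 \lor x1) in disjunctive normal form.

(\lnot x1 \lor x4 \lor x3) \land (\lnot x3 \lor x1)
= (\lnot x1 \land \lnot x3) \lor (\lnot x1 \land x1) \lor (x4 \land \lnot x3) \lor (x4 \land x1) \lor (x3 \land \lnot x3) \lor (x3 \land x1)
= (\lnot x1 \land \lnot x3) \lor (x4 \land \lnot x3) \lor (x4 \land x1) \lor (x3 \land x1)

(\lnot x1 \land \lnot x3) \lor (x4 \land \lnot x3) \lor (x4 \land x1) \lor (x3 \land x1)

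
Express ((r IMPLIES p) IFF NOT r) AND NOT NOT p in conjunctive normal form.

(NOT p OR NOT r) AND p

((r IMPLIES p) IFF NOT r) AND NOT NOT p
⇔ ((r IMPLIES p) IMPLIES NOT r) AND (NOT r IMPLIES (r IMPLIES p)) AND NOT NOT p
⇔ (NOT (r IMPLIES p) OR NOT r) AND (NOT r IMPLIES (r IMPLIES p)) AND NOT NOT p
⇔ (NOT (NOT r OR p) OR NOT r) AND (NOT r IMPLIES (r IMPLIES p)) AND NOT NOT p
⇔ (NOT (NOT r OR p) OR NOT r) AND (NOT NOT r OR (r IMPLIES p)) AND NOT NOT p
⇔ (NOT (NOT r OR p) OR NOT r) AND (NOT NOT r OR NOT r OR p) AND NOT NOT p
⇔ ((NOT NOT r AND NOT p) OR NOT r) AND (NOT NOT r OR NOT r OR p) AND NOT NOT p
⇔ ((r AND NOT p) OR NOT r) AND (NOT NOT r OR NOT r OR p) AND NOT NOT p
⇔ ((r AND NOT p) OR NOT r) AND (r OR NOT r OR p) AND NOT NOT p
⇔ ((r AND NOT p) OR NOT r) AND (r OR NOT r OR p) AND p
⇔ (r OR NOT r) AND (NOT p OR NOT r) AND (r OR NOT r OR p) AND p
⇔ (NOT p OR NOT r) AND p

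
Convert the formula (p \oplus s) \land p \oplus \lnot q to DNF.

p \land \lnot s \land q \lor s \land p \land \lnot q \lor \lnot p \land \lnot q

(p \oplus s) \land p \oplus \lnot q
= (p \oplus s) \land p \land \lnot \lnot q \lor \lnot ((p \oplus s) \land p) \land \lnot q   — expand \oplus
= (p \land \lnot s \lor \lnot p \land s) \land p \land \lnot \lnot q \lor \lnot ((p \oplus s) \land p) \land \lnot q   — expand \oplus
= (p \land \lnot s \lor \lnot p \land s) \land p \land \lnot \lnot q \lor \lnot ((p \land \lnot s \lor \lnot p \land s) \land p) \land \lnot q   — expand \oplus
= (p \land \lnot s \lor \lnot p \land s) \land p \land q \lor \lnot ((p \land \lnot s \lor \lnot p \land s) \land p) \land \lnot q   — double negation
= (p \land \lnot s \lor \lnot p \land s) \land p \land q \lor (\lnot (p \land \lnot s \lor \lnot p \land s) \lor \lnot p) \land \lnot q   — De Morgan
= (p \land \lnot s \lor \lnot p \land s) \land p \land q \lor (\lnot (p \land \lnot s) \land \lnot (\lnot p \land s) \lor \lnot p) \land \lnot q   — De Morgan
= (p \land \lnot s \lor \lnot p \land s) \land p \land q \lor ((\lnot p \lor \lnot \lnot s) \land \lnot (\lnot p \land s) \lor \lnot p) \land \lnot q   — De Morgan
= (p \land \lnot s \lor \lnot p \land s) \land p \land q \lor ((\lnot p \lor s) \land \lnot (\lnot p \land s) \lor \lnot p) \land \lnot q   — double negation
= (p \land \lnot s \lor \lnot p \land s) \land p \land q \lor ((\lnot p \lor s) \land (\lnot \lnot p \lor \lnot s) \lor \lnot p) \land \lnot q   — De Morgan
= (p \land \lnot s \lor \lnot p \land s) \land p \land q \lor ((\lnot p \lor s) \land (p \lor \lnot s) \lor \lnot p) \land \lnot q   — double negation
= p \land \lnot s \land p \land q \lor \lnot p \land s \land p \land q \lor \lnot p \land p \land \lnot q \lor \lnot p \land \lnot s \land \lnot q \lor s \land p \land \lnot q \lor s \land \lnot s \land \lnot q \lor \lnot p \land \lnot q   — distribute \land over \lor
= p \land \lnot s \land q \lor s \land p \land \lnot q \lor \lnot p \land \lnot q   — simplify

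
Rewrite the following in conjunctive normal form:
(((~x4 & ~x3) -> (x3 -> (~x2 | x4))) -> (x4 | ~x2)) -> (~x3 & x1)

(~x4 | ~x3) & (~x4 | x1) & (x2 | ~x3) & (x2 | x1)

(((~x4 & ~x3) -> (x3 -> (~x2 | x4))) -> (x4 | ~x2)) -> (~x3 & x1)
≡ ~(((~x4 & ~x3) -> (x3 -> (~x2 | x4))) -> (x4 | ~x2)) | (~x3 & x1)   [eliminate ->]
≡ ~(~((~x4 & ~x3) -> (x3 -> (~x2 | x4))) | x4 | ~x2) | (~x3 & x1)   [eliminate ->]
≡ ~(~(~(~x4 & ~x3) | (x3 -> (~x2 | x4))) | x4 | ~x2) | (~x3 & x1)   [eliminate ->]
≡ ~(~(~(~x4 & ~x3) | ~x3 | ~x2 | x4) | x4 | ~x2) | (~x3 & x1)   [eliminate ->]
≡ (~~(~(~x4 & ~x3) | ~x3 | ~x2 | x4) & ~x4 & ~~x2) | (~x3 & x1)   [De Morgan]
≡ ((~(~x4 & ~x3) | ~x3 | ~x2 | x4) & ~x4 & ~~x2) | (~x3 & x1)   [double negation]
≡ ((~~x4 | ~~x3 | ~x3 | ~x2 | x4) & ~x4 & ~~x2) | (~x3 & x1)   [De Morgan]
≡ ((x4 | ~~x3 | ~x3 | ~x2 | x4) & ~x4 & ~~x2) | (~x3 & x1)   [double negation]
≡ ((x4 | x3 | ~x3 | ~x2 | x4) & ~x4 & ~~x2) | (~x3 & x1)   [double negation]
≡ ((x4 | x3 | ~x3 | ~x2 | x4) & ~x4 & x2) | (~x3 & x1)   [double negation]
≡ (x4 | x3 | ~x3 | ~x2 | x4 | ~x3) & (x4 | x3 | ~x3 | ~x2 | x4 | x1) & (~x4 | ~x3) & (~x4 | x1) & (x2 | ~x3) & (x2 | x1)   [distribute | over &]
≡ (~x4 | ~x3) & (~x4 | x1) & (x2 | ~x3) & (x2 | x1)   [simplify]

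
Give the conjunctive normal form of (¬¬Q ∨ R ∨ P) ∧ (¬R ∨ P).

(Q ∨ R ∨ P) ∧ (¬R ∨ P)

(¬¬Q ∨ R ∨ P) ∧ (¬R ∨ P)
≡ (Q ∨ R ∨ P) ∧ (¬R ∨ P)   (double negation)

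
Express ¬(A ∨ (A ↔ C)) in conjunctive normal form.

¬(A ∨ (A ↔ C))
= ¬(A ∨ ((A → C) ∧ (C → A)))
= ¬(A ∨ ((¬A ∨ C) ∧ (C → A)))
= ¬(A ∨ ((¬A ∨ C) ∧ (¬C ∨ A)))
= ¬A ∧ ¬((¬A ∨ C) ∧ (¬C ∨ A))
= ¬A ∧ (¬(¬A ∨ C) ∨ ¬(¬C ∨ A))
= ¬A ∧ ((¬¬A ∧ ¬C) ∨ ¬(¬C ∨ A))
= ¬A ∧ ((A ∧ ¬C) ∨ ¬(¬C ∨ A))
= ¬A ∧ ((A ∧ ¬C) ∨ (¬¬C ∧ ¬A))
= ¬A ∧ ((A ∧ ¬C) ∨ (C ∧ ¬A))
= ¬A ∧ (A ∨ C) ∧ (A ∨ ¬A) ∧ (¬C ∨ C) ∧ (¬C ∨ ¬A)
= ¬A ∧ (A ∨ C)

¬A ∧ (A ∨ C)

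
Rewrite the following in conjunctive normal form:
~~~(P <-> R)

(P | R) & (~R | ~P)

~~~(P <-> R)
⇔ ~~~((P -> R) & (R -> P))   [eliminate <->]
⇔ ~~~((~P | R) & (R -> P))   [eliminate ->]
⇔ ~~~((~P | R) & (~R | P))   [eliminate ->]
⇔ ~((~P | R) & (~R | P))   [double negation]
⇔ ~(~P | R) | ~(~R | P)   [De Morgan]
⇔ (~~P & ~R) | ~(~R | P)   [De Morgan]
⇔ (P & ~R) | ~(~R | P)   [double negation]
⇔ (P & ~R) | (~~R & ~P)   [De Morgan]
⇔ (P & ~R) | (R & ~P)   [double negation]
⇔ (P | R) & (P | ~P) & (~R | R) & (~R | ~P)   [distribute | over &]
⇔ (P | R) & (~R | ~P)   [simplify]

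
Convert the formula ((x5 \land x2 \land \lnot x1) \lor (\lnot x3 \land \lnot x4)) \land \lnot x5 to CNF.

(x5 \lor \lnot x3) \land (x5 \lor \lnot x4) \land (x2 \lor \lnot x3) \land (x2 \lor \lnot x4) \land (\lnot x1 \lor \lnot x3) \land (\lnot x1 \lor \lnot x4) \land \lnot x5

((x5 \land x2 \land \lnot x1) \lor (\lnot x3 \land \lnot x4)) \land \lnot x5
⇔ (x5 \lor \lnot x3) \land (x5 \lor \lnot x4) \land (x2 \lor \lnot x3) \land (x2 \lor \lnot x4) \land (\lnot x1 \lor \lnot x3) \land (\lnot x1 \lor \lnot x4) \land \lnot x5   [distribute \lor over \land]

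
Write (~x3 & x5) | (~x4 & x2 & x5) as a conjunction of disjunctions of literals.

(~x3 & x5) | (~x4 & x2 & x5)
= (~x3 | ~x4) & (~x3 | x2) & (~x3 | x5) & (x5 | ~x4) & (x5 | x2) & (x5 | x5)   (distribute | over &)
= (~x3 | ~x4) & (~x3 | x2) & x5   (simplify)

(~x3 | ~x4) & (~x3 | x2) & x5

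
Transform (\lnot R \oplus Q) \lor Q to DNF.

(\lnot R \land \lnot Q) \lor Q

(\lnot R \oplus Q) \lor Q
= (\lnot R \land \lnot Q) \lor (\lnot \lnot R \land Q) \lor Q   [expand \oplus]
= (\lnot R \land \lnot Q) \lor (R \land Q) \lor Q   [double negation]
= (\lnot R \land \lnot Q) \lor Q   [simplify]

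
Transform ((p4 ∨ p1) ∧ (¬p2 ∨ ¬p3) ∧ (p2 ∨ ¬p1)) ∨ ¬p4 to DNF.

(p4 ∧ ¬p2 ∧ ¬p1) ∨ (p4 ∧ ¬p3 ∧ p2) ∨ (p4 ∧ ¬p3 ∧ ¬p1) ∨ (p1 ∧ ¬p3 ∧ p2) ∨ ¬p4

((p4 ∨ p1) ∧ (¬p2 ∨ ¬p3) ∧ (p2 ∨ ¬p1)) ∨ ¬p4
= (p4 ∧ ¬p2 ∧ p2) ∨ (p4 ∧ ¬p2 ∧ ¬p1) ∨ (p4 ∧ ¬p3 ∧ p2) ∨ (p4 ∧ ¬p3 ∧ ¬p1) ∨ (p1 ∧ ¬p2 ∧ p2) ∨ (p1 ∧ ¬p2 ∧ ¬p1) ∨ (p1 ∧ ¬p3 ∧ p2) ∨ (p1 ∧ ¬p3 ∧ ¬p1) ∨ ¬p4   [distribute ∧ over ∨]
= (p4 ∧ ¬p2 ∧ ¬p1) ∨ (p4 ∧ ¬p3 ∧ p2) ∨ (p4 ∧ ¬p3 ∧ ¬p1) ∨ (p1 ∧ ¬p3 ∧ p2) ∨ ¬p4   [simplify]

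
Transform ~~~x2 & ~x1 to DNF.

~x2 & ~x1

~~~x2 & ~x1
= ~x2 & ~x1   [double negation]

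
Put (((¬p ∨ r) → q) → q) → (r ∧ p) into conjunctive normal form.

(((¬p ∨ r) → q) → q) → (r ∧ p)
≡ ¬(((¬p ∨ r) → q) → q) ∨ (r ∧ p)   [eliminate →]
≡ ¬(¬((¬p ∨ r) → q) ∨ q) ∨ (r ∧ p)   [eliminate →]
≡ ¬(¬(¬(¬p ∨ r) ∨ q) ∨ q) ∨ (r ∧ p)   [eliminate →]
≡ (¬¬(¬(¬p ∨ r) ∨ q) ∧ ¬q) ∨ (r ∧ p)   [De Morgan]
≡ ((¬(¬p ∨ r) ∨ q) ∧ ¬q) ∨ (r ∧ p)   [double negation]
≡ (((¬¬p ∧ ¬r) ∨ q) ∧ ¬q) ∨ (r ∧ p)   [De Morgan]
≡ (((p ∧ ¬r) ∨ q) ∧ ¬q) ∨ (r ∧ p)   [double negation]
≡ (p ∨ q ∨ r) ∧ (p ∨ q ∨ p) ∧ (¬r ∨ q ∨ r) ∧ (¬r ∨ q ∨ p) ∧ (¬q ∨ r) ∧ (¬q ∨ p)   [distribute ∨ over ∧]
≡ (p ∨ q) ∧ (¬q ∨ r) ∧ (¬q ∨ p)   [simplify]

(p ∨ q) ∧ (¬q ∨ r) ∧ (¬q ∨ p)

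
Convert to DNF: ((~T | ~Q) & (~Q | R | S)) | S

(~T & R) | ~Q | S

((~T | ~Q) & (~Q | R | S)) | S
≡ (~T & ~Q) | (~T & R) | (~T & S) | (~Q & ~Q) | (~Q & R) | (~Q & S) | S   [distribute & over |]
≡ (~T & R) | ~Q | S   [simplify]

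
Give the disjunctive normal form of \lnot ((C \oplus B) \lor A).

\lnot ((C \oplus B) \lor A)
⇔ \lnot ((C \land \lnot B) \lor (\lnot C \land B) \lor A)   — expand \oplus
⇔ \lnot (C \land \lnot B) \land \lnot (\lnot C \land B) \land \lnot A   — De Morgan
⇔ (\lnot C \lor \lnot \lnot B) \land \lnot (\lnot C \land B) \land \lnot A   — De Morgan
⇔ (\lnot C \lor B) \land \lnot (\lnot C \land B) \land \lnot A   — double negation
⇔ (\lnot C \lor B) \land (\lnot \lnot C \lor \lnot B) \land \lnot A   — De Morgan
⇔ (\lnot C \lor B) \land (C \lor \lnot B) \land \lnot A   — double negation
⇔ (\lnot C \land C \land \lnot A) \lor (\lnot C \land \lnot B \land \lnot A) \lor (B \land C \land \lnot A) \lor (B \land \lnot B \land \lnot A)   — distribute \land over \lor
⇔ (\lnot C \land \lnot B \land \lnot A) \lor (B \land C \land \lnot A)   — simplify

(\lnot C \land \lnot B \land \lnot A) \lor (B \land C \land \lnot A)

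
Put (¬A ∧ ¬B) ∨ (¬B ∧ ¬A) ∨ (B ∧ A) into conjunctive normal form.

(¬A ∧ ¬B) ∨ (¬B ∧ ¬A) ∨ (B ∧ A)
≡ (¬A ∨ ¬B ∨ B) ∧ (¬A ∨ ¬B ∨ A) ∧ (¬A ∨ ¬A ∨ B) ∧ (¬A ∨ ¬A ∨ A) ∧ (¬B ∨ ¬B ∨ B) ∧ (¬B ∨ ¬B ∨ A) ∧ (¬B ∨ ¬A ∨ B) ∧ (¬B ∨ ¬A ∨ A)   [distribute ∨ over ∧]
≡ (¬A ∨ B) ∧ (¬B ∨ A)   [simplify]

(¬A ∨ B) ∧ (¬B ∨ A)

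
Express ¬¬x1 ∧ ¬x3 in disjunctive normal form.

x1 ∧ ¬x3

¬¬x1 ∧ ¬x3
≡ x1 ∧ ¬x3   — double negation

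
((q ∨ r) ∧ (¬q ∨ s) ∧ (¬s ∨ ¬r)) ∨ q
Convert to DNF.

(r ∧ ¬q ∧ ¬s) ∨ q

((q ∨ r) ∧ (¬q ∨ s) ∧ (¬s ∨ ¬r)) ∨ q
≡ (q ∧ ¬q ∧ ¬s) ∨ (q ∧ ¬q ∧ ¬r) ∨ (q ∧ s ∧ ¬s) ∨ (q ∧ s ∧ ¬r) ∨ (r ∧ ¬q ∧ ¬s) ∨ (r ∧ ¬q ∧ ¬r) ∨ (r ∧ s ∧ ¬s) ∨ (r ∧ s ∧ ¬r) ∨ q   [distribute ∧ over ∨]
≡ (r ∧ ¬q ∧ ¬s) ∨ q   [simplify]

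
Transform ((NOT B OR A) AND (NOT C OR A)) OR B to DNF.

(NOT B AND NOT C) OR A OR B

((NOT B OR A) AND (NOT C OR A)) OR B
⇔ (NOT B AND NOT C) OR (NOT B AND A) OR (A AND NOT C) OR (A AND A) OR B   — distribute AND over OR
⇔ (NOT B AND NOT C) OR A OR B   — simplify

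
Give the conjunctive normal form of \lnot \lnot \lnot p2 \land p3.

\lnot \lnot \lnot p2 \land p3
≡ \lnot p2 \land p3   [double negation]

\lnot p2 \land p3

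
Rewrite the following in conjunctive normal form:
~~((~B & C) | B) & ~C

~~((~B & C) | B) & ~C
≡ ((~B & C) | B) & ~C
≡ (~B | B) & (C | B) & ~C
≡ (C | B) & ~C

(C | B) & ~C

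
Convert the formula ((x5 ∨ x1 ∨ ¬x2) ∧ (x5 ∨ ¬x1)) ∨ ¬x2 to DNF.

((x5 ∨ x1 ∨ ¬x2) ∧ (x5 ∨ ¬x1)) ∨ ¬x2
≡ (x5 ∧ x5) ∨ (x5 ∧ ¬x1) ∨ (x1 ∧ x5) ∨ (x1 ∧ ¬x1) ∨ (¬x2 ∧ x5) ∨ (¬x2 ∧ ¬x1) ∨ ¬x2   [distribute ∧ over ∨]
≡ x5 ∨ ¬x2   [simplify]

x5 ∨ ¬x2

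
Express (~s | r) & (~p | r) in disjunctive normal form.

(~s | r) & (~p | r)
= (~s & ~p) | (~s & r) | (r & ~p) | (r & r)   [distribute & over |]
= (~s & ~p) | r   [simplify]

(~s & ~p) | r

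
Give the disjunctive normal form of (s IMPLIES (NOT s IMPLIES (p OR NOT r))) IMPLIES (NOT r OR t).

NOT r OR t

(s IMPLIES (NOT s IMPLIES (p OR NOT r))) IMPLIES (NOT r OR t)
= NOT (s IMPLIES (NOT s IMPLIES (p OR NOT r))) OR NOT r OR t   [eliminate IMPLIES]
= NOT (NOT s OR (NOT s IMPLIES (p OR NOT r))) OR NOT r OR t   [eliminate IMPLIES]
= NOT (NOT s OR NOT NOT s OR p OR NOT r) OR NOT r OR t   [eliminate IMPLIES]
= (NOT NOT s AND NOT NOT NOT s AND NOT p AND NOT NOT r) OR NOT r OR t   [De Morgan]
= (s AND NOT NOT NOT s AND NOT p AND NOT NOT r) OR NOT r OR t   [double negation]
= (s AND NOT s AND NOT p AND NOT NOT r) OR NOT r OR t   [double negation]
= (s AND NOT s AND NOT p AND r) OR NOT r OR t   [double negation]
= NOT r OR t   [simplify]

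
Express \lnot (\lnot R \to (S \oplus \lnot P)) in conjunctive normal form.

\lnot (\lnot R \to (S \oplus \lnot P))
= \lnot (\lnot \lnot R \lor (S \oplus \lnot P))   — eliminate \to
= \lnot (\lnot \lnot R \lor ((S \lor \lnot P) \land \lnot (S \land \lnot P)))   — expand \oplus
= \lnot \lnot \lnot R \land \lnot ((S \lor \lnot P) \land \lnot (S \land \lnot P))   — De Morgan
= \lnot R \land \lnot ((S \lor \lnot P) \land \lnot (S \land \lnot P))   — double negation
= \lnot R \land (\lnot (S \lor \lnot P) \lor \lnot \lnot (S \land \lnot P))   — De Morgan
= \lnot R \land ((\lnot S \land \lnot \lnot P) \lor \lnot \lnot (S \land \lnot P))   — De Morgan
= \lnot R \land ((\lnot S \land P) \lor \lnot \lnot (S \land \lnot P))   — double negation
= \lnot R \land ((\lnot S \land P) \lor (S \land \lnot P))   — double negation
= \lnot R \land (\lnot S \lor S) \land (\lnot S \lor \lnot P) \land (P \lor S) \land (P \lor \lnot P)   — distribute \lor over \land
= \lnot R \land (\lnot S \lor \lnot P) \land (P \lor S)   — simplify

\lnot R \land (\lnot S \lor \lnot P) \land (P \lor S)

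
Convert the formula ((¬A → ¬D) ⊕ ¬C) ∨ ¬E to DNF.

((¬A → ¬D) ⊕ ¬C) ∨ ¬E
= ((¬A → ¬D) ∧ ¬¬C) ∨ (¬(¬A → ¬D) ∧ ¬C) ∨ ¬E
= ((¬¬A ∨ ¬D) ∧ ¬¬C) ∨ (¬(¬A → ¬D) ∧ ¬C) ∨ ¬E
= ((¬¬A ∨ ¬D) ∧ ¬¬C) ∨ (¬(¬¬A ∨ ¬D) ∧ ¬C) ∨ ¬E
= ((A ∨ ¬D) ∧ ¬¬C) ∨ (¬(¬¬A ∨ ¬D) ∧ ¬C) ∨ ¬E
= ((A ∨ ¬D) ∧ C) ∨ (¬(¬¬A ∨ ¬D) ∧ ¬C) ∨ ¬E
= ((A ∨ ¬D) ∧ C) ∨ (¬¬¬A ∧ ¬¬D ∧ ¬C) ∨ ¬E
= ((A ∨ ¬D) ∧ C) ∨ (¬A ∧ ¬¬D ∧ ¬C) ∨ ¬E
= ((A ∨ ¬D) ∧ C) ∨ (¬A ∧ D ∧ ¬C) ∨ ¬E
= (A ∧ C) ∨ (¬D ∧ C) ∨ (¬A ∧ D ∧ ¬C) ∨ ¬E

(A ∧ C) ∨ (¬D ∧ C) ∨ (¬A ∧ D ∧ ¬C) ∨ ¬E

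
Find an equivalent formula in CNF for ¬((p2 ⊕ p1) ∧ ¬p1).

¬p2 ∨ p1

¬((p2 ⊕ p1) ∧ ¬p1)
⇔ ¬((p2 ∨ p1) ∧ ¬(p2 ∧ p1) ∧ ¬p1)   [expand ⊕]
⇔ ¬(p2 ∨ p1) ∨ ¬¬(p2 ∧ p1) ∨ ¬¬p1   [De Morgan]
⇔ (¬p2 ∧ ¬p1) ∨ ¬¬(p2 ∧ p1) ∨ ¬¬p1   [De Morgan]
⇔ (¬p2 ∧ ¬p1) ∨ (p2 ∧ p1) ∨ ¬¬p1   [double negation]
⇔ (¬p2 ∧ ¬p1) ∨ (p2 ∧ p1) ∨ p1   [double negation]
⇔ (¬p2 ∨ p2 ∨ p1) ∧ (¬p2 ∨ p1 ∨ p1) ∧ (¬p1 ∨ p2 ∨ p1) ∧ (¬p1 ∨ p1 ∨ p1)   [distribute ∨ over ∧]
⇔ ¬p2 ∨ p1   [simplify]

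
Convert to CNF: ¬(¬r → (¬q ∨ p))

¬(¬r → (¬q ∨ p))
= ¬(¬¬r ∨ ¬q ∨ p)   — eliminate →
= ¬¬¬r ∧ ¬¬q ∧ ¬p   — De Morgan
= ¬r ∧ ¬¬q ∧ ¬p   — double negation
= ¬r ∧ q ∧ ¬p   — double negation

¬r ∧ q ∧ ¬p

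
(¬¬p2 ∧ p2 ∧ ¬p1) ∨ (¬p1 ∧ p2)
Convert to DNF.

p2 ∧ ¬p1

(¬¬p2 ∧ p2 ∧ ¬p1) ∨ (¬p1 ∧ p2)
≡ (p2 ∧ p2 ∧ ¬p1) ∨ (¬p1 ∧ p2)
≡ p2 ∧ ¬p1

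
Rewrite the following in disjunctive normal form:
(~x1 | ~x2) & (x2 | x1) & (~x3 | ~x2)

(~x1 | ~x2) & (x2 | x1) & (~x3 | ~x2)
≡ (~x1 & x2 & ~x3) | (~x1 & x2 & ~x2) | (~x1 & x1 & ~x3) | (~x1 & x1 & ~x2) | (~x2 & x2 & ~x3) | (~x2 & x2 & ~x2) | (~x2 & x1 & ~x3) | (~x2 & x1 & ~x2)   [distribute & over |]
≡ (~x1 & x2 & ~x3) | (~x2 & x1)   [simplify]

(~x1 & x2 & ~x3) | (~x2 & x1)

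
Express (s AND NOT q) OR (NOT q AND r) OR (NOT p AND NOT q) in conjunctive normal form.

(s OR r OR NOT p) AND NOT q

(s AND NOT q) OR (NOT q AND r) OR (NOT p AND NOT q)
≡ (s OR NOT q OR NOT p) AND (s OR NOT q OR NOT q) AND (s OR r OR NOT p) AND (s OR r OR NOT q) AND (NOT q OR NOT q OR NOT p) AND (NOT q OR NOT q OR NOT q) AND (NOT q OR r OR NOT p) AND (NOT q OR r OR NOT q)   [distribute OR over AND]
≡ (s OR r OR NOT p) AND NOT q   [simplify]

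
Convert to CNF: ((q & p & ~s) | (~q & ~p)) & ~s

((q & p & ~s) | (~q & ~p)) & ~s
≡ (q | ~q) & (q | ~p) & (p | ~q) & (p | ~p) & (~s | ~q) & (~s | ~p) & ~s   [distribute | over &]
≡ (q | ~p) & (p | ~q) & ~s   [simplify]

(q | ~p) & (p | ~q) & ~s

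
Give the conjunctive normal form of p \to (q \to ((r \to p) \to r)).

p \to (q \to ((r \to p) \to r))
≡ \lnot p \lor (q \to ((r \to p) \to r))   — eliminate \to
≡ \lnot p \lor \lnot q \lor ((r \to p) \to r)   — eliminate \to
≡ \lnot p \lor \lnot q \lor \lnot (r \to p) \lor r   — eliminate \to
≡ \lnot p \lor \lnot q \lor \lnot (\lnot r \lor p) \lor r   — eliminate \to
≡ \lnot p \lor \lnot q \lor (\lnot \lnot r \land \lnot p) \lor r   — De Morgan
≡ \lnot p \lor \lnot q \lor (r \land \lnot p) \lor r   — double negation
≡ (\lnot p \lor \lnot q \lor r \lor r) \land (\lnot p \lor \lnot q \lor \lnot p \lor r)   — distribute \lor over \land
≡ \lnot p \lor \lnot q \lor r   — simplify

\lnot p \lor \lnot q \lor r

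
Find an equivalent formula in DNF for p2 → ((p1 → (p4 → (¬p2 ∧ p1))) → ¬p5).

p2 → ((p1 → (p4 → (¬p2 ∧ p1))) → ¬p5)
= ¬p2 ∨ ((p1 → (p4 → (¬p2 ∧ p1))) → ¬p5)   [eliminate →]
= ¬p2 ∨ ¬(p1 → (p4 → (¬p2 ∧ p1))) ∨ ¬p5   [eliminate →]
= ¬p2 ∨ ¬(¬p1 ∨ (p4 → (¬p2 ∧ p1))) ∨ ¬p5   [eliminate →]
= ¬p2 ∨ ¬(¬p1 ∨ ¬p4 ∨ (¬p2 ∧ p1)) ∨ ¬p5   [eliminate →]
= ¬p2 ∨ (¬¬p1 ∧ ¬¬p4 ∧ ¬(¬p2 ∧ p1)) ∨ ¬p5   [De Morgan]
= ¬p2 ∨ (p1 ∧ ¬¬p4 ∧ ¬(¬p2 ∧ p1)) ∨ ¬p5   [double negation]
= ¬p2 ∨ (p1 ∧ p4 ∧ ¬(¬p2 ∧ p1)) ∨ ¬p5   [double negation]
= ¬p2 ∨ (p1 ∧ p4 ∧ (¬¬p2 ∨ ¬p1)) ∨ ¬p5   [De Morgan]
= ¬p2 ∨ (p1 ∧ p4 ∧ (p2 ∨ ¬p1)) ∨ ¬p5   [double negation]
= ¬p2 ∨ (p1 ∧ p4 ∧ p2) ∨ (p1 ∧ p4 ∧ ¬p1) ∨ ¬p5   [distribute ∧ over ∨]
= ¬p2 ∨ (p1 ∧ p4 ∧ p2) ∨ ¬p5   [simplify]

¬p2 ∨ (p1 ∧ p4 ∧ p2) ∨ ¬p5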